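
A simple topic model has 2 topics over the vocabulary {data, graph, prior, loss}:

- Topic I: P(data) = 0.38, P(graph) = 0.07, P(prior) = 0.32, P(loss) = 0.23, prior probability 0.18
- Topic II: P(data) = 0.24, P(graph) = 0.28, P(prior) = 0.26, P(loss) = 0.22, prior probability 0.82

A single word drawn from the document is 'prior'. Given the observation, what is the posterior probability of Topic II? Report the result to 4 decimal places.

Apply Bayes' rule: the posterior for each component is proportional to its prior times its likelihood at x.
Evaluate each component's likelihood at the observed value:
  f_I = P(prior | comp) = 0.32
  f_II = P(prior | comp) = 0.26
Unnormalised posteriors:
  π_I·f_I = 0.18 × 0.32 = 0.0576
  π_II·f_II = 0.82 × 0.26 = 0.2132
Sum: 0.0576 + 0.2132 = 0.2708
P(Topic II | 'prior') ≈ 0.7873

0.7873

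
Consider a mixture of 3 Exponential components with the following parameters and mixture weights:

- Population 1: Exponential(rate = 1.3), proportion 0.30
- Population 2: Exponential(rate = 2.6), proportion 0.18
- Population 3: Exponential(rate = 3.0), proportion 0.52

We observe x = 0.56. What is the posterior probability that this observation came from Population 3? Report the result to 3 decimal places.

The responsibility of component k is w_k f_k(x) divided by Σ_j w_j f_j(x).
Exponential densities:
  p_1 = 0.627736
  p_2 = 0.606234
  p_3 = 0.559122
Multiply by the mixture weights:
  w_1·p_1 = 0.30 × 0.627736 = 0.188321
  w_2·p_2 = 0.18 × 0.606234 = 0.109122
  w_3·p_3 = 0.52 × 0.559122 = 0.290743
Denominator: 0.188321 + 0.109122 + 0.290743 = 0.588186
Responsibility of Population 3: 0.290743 / 0.588186 ≈ 0.494

0.494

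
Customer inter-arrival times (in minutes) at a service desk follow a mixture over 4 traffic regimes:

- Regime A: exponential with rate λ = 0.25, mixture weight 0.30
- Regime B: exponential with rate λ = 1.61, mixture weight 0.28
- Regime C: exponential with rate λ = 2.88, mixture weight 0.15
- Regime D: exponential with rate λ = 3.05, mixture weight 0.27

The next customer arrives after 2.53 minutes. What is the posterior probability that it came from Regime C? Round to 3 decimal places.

By Bayes' theorem, P(k | x) = π_k f_k(x) / Σ_j π_j f_j(x).
Exponential densities:
  L_A = 0.25·e^(−0.25·2.53) = 0.25·e^(−0.6325) = 0.132815
  L_B = 1.61·e^(−1.61·2.53) = 1.61·e^(−4.0733) = 0.027404
  L_C = 2.88·e^(−2.88·2.53) = 2.88·e^(−7.2864) = 0.00197219
  L_D = 3.05·e^(−3.05·2.53) = 3.05·e^(−7.7165) = 0.00135852
Unnormalised posteriors:
  π_A·L_A = 0.30 × 0.132815 = 0.0398446
  π_B·L_B = 0.28 × 0.027404 = 0.00767312
  π_C·L_C = 0.15 × 0.00197219 = 0.000295829
  π_D·L_D = 0.27 × 0.00135852 = 0.000366801
Sum: 0.0398446 + 0.00767312 + 0.000295829 + 0.000366801 = 0.0481804
P(Regime C | x) = 0.000295829 / 0.0481804 ≈ 0.006

0.006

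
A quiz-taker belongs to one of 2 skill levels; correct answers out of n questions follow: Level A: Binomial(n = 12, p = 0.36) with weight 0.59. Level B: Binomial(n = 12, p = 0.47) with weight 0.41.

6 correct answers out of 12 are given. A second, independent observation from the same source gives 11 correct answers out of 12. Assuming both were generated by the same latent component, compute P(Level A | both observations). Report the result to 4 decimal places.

0.0548

By Bayes' theorem, P(k | x) = π_k f_k(x) / Σ_j π_j f_j(x).
Since both observations come from the same component, the likelihood for component k is f_k(x₁)·f_k(x₂).
  L_A = [C(12,6)·0.36^6·0.64^6 = 924·0.00217678·0.0687195 = 0.138219] × [0.000101085] = 1.39719e-05
  L_B = [C(12,6)·0.47^6·0.53^6 = 924·0.0107792·0.0221644 = 0.220757] × [0.00157229] = 0.000347095
Multiply by the mixture weights:
  π_A·L_A = 0.59 × 1.39719e-05 = 8.24342e-06
  π_B·L_B = 0.41 × 0.000347095 = 0.000142309
Marginal: 8.24342e-06 + 0.000142309 = 0.000150552
So the posterior for Level A is 8.24342e-06 / 0.000150552 ≈ 0.0548.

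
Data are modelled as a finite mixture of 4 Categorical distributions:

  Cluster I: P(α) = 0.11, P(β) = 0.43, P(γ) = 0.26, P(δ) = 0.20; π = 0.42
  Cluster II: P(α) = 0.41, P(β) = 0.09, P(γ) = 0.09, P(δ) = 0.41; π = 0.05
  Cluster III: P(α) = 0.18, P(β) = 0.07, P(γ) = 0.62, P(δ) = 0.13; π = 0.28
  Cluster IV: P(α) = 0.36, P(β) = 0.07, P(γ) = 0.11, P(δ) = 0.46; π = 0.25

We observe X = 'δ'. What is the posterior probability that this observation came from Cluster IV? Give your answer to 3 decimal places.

P(component k | x) = w_k·f_k(x) / marginal(x), where marginal(x) = Σ_j w_j·f_j(x).
Categorical probabilities:
  f_I = 0.2
  f_II = 0.41
  f_III = 0.13
  f_IV = 0.46
Multiply by the mixture weights:
  w_I·f_I = 0.42 × 0.2 = 0.084
  w_II·f_II = 0.05 × 0.41 = 0.0205
  w_III·f_III = 0.28 × 0.13 = 0.0364
  w_IV·f_IV = 0.25 × 0.46 = 0.115
Normaliser: 0.084 + 0.0205 + 0.0364 + 0.115 = 0.2559
Responsibility of Cluster IV: 0.115 / 0.2559 ≈ 0.449

0.449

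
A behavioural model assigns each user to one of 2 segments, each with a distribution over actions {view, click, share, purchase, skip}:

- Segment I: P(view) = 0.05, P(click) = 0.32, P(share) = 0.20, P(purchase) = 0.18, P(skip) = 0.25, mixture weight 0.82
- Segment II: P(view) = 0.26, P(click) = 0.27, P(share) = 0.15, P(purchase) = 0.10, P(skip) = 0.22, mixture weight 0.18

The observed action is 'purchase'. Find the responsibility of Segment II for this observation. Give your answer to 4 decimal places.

Posterior ∝ prior × likelihood, so P(k | x) ∝ π_k f_k(x); normalise over all components.
Component likelihoods at x = 'purchase':
  f_I = P(purchase | comp) = 0.18
  f_II = P(purchase | comp) = 0.10
Unnormalised posteriors:
  π_I·f_I = 0.82 × 0.18 = 0.1476
  π_II·f_II = 0.18 × 0.1 = 0.018
Normaliser: 0.1476 + 0.018 = 0.1656
Responsibility of Segment II: 0.018 / 0.1656 ≈ 0.1087

0.1087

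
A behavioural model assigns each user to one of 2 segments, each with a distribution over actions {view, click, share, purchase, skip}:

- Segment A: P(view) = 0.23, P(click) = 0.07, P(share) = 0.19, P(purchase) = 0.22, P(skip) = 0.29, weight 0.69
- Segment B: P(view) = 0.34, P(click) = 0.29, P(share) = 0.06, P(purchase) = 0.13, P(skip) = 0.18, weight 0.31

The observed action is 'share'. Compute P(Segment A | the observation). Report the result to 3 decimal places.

0.876

Posterior ∝ prior × likelihood, so P(k | x) ∝ π_k f_k(x); normalise over all components.
Categorical probabilities:
  f_A = P(share | comp) = 0.19
  f_B = P(share | comp) = 0.06
Weight by the priors:
  π_A·f_A = 0.69 × 0.19 = 0.1311
  π_B·f_B = 0.31 × 0.06 = 0.0186
Denominator: 0.1311 + 0.0186 = 0.1497
Responsibility of Segment A: 0.1311 / 0.1497 ≈ 0.876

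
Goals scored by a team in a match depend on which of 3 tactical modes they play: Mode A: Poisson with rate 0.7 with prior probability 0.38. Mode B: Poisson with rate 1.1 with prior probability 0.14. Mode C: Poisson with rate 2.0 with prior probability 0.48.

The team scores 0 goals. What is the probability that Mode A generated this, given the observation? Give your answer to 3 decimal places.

Apply Bayes' rule: the posterior for each component is proportional to its prior times its likelihood at x.
Poisson probabilities:
  L_A = e^(−0.7)·0.7^0/0! = 0.496585
  L_B = e^(−1.1)·1.1^0/0! = 0.332871
  L_C = e^(−2.0)·2.0^0/0! = 0.135335
Unnormalised posteriors:
  w_A·L_A = 0.38 × 0.496585 = 0.188702
  w_B·L_B = 0.14 × 0.332871 = 0.046602
  w_C·L_C = 0.48 × 0.135335 = 0.0649609
Normaliser: 0.188702 + 0.046602 + 0.0649609 = 0.300265
P(Mode A | 0 goals) ≈ 0.628

0.628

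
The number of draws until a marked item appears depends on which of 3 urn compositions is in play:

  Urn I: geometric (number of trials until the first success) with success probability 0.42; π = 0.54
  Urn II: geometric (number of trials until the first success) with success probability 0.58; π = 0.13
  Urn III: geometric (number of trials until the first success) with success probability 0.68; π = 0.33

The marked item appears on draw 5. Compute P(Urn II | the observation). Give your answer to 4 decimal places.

0.0773

The responsibility of component k is π_k f_k(x) divided by Σ_j π_j f_j(x).
Geometric probabilities:
  f_I = 0.0475293
  f_II = 0.0180478
  f_III = 0.00713032
Weight by the priors:
  π_I·f_I = 0.54 × 0.0475293 = 0.0256658
  π_II·f_II = 0.13 × 0.0180478 = 0.00234622
  π_III·f_III = 0.33 × 0.00713032 = 0.002353
Marginal: 0.0256658 + 0.00234622 + 0.002353 = 0.030365
P(Urn II | data) ≈ 0.0773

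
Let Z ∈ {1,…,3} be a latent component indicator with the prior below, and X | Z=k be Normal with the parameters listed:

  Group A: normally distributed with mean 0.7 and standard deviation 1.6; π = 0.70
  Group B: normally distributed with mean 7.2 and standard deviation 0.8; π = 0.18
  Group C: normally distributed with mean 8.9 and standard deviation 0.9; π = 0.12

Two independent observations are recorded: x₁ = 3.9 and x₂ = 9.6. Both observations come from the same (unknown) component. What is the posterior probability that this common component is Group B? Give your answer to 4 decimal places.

The responsibility of component k is π_k f_k(x) divided by Σ_j π_j f_j(x).
Since both observations come from the same component, the likelihood for component k is f_k(x₁)·f_k(x₂).
  L_A = [0.0337444] × [4.76375e-08] = 1.6075e-09
  L_B = [0.000100676] × [0.00553981] = 5.57724e-07
  L_C = [8.80222e-08] × [0.327572] = 2.88336e-08
Unnormalised posteriors:
  π_A·L_A = 0.70 × 1.6075e-09 = 1.12525e-09
  π_B·L_B = 0.18 × 5.57724e-07 = 1.0039e-07
  π_C·L_C = 0.12 × 2.88336e-08 = 3.46003e-09
Marginal: 1.12525e-09 + 1.0039e-07 + 3.46003e-09 = 1.04976e-07
Responsibility of Group B: 1.0039e-07 / 1.04976e-07 ≈ 0.9563

0.9563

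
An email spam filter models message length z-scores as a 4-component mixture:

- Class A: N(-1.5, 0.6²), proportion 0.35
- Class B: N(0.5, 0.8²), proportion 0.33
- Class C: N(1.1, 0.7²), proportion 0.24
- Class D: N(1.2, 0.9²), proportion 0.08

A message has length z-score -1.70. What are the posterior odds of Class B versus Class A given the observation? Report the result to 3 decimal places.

Posterior odds = (π_i f_i(x)) / (π_j f_j(x)); the normalising sum cancels.
Component likelihoods at x = -1.70:
  f_A = (1/(0.6·√(2π)))·exp(−(-1.70−-1.5)²/(2·0.6²)) = 0.664904·exp(-0.05556) = 0.628972
  f_B = (1/(0.8·√(2π)))·exp(−(-1.70−0.5)²/(2·0.8²)) = 0.498678·exp(-3.78125) = 0.011367
  f_C = (1/(0.7·√(2π)))·exp(−(-1.70−1.1)²/(2·0.7²)) = 0.569918·exp(-8.00000) = 0.000191186
  f_D = (1/(0.9·√(2π)))·exp(−(-1.70−1.2)²/(2·0.9²)) = 0.443269·exp(-5.19136) = 0.00246655
Odds = (0.33/0.35) × (0.011367/0.628972) = 0.942857 × 0.0180723 ≈ 0.017

0.017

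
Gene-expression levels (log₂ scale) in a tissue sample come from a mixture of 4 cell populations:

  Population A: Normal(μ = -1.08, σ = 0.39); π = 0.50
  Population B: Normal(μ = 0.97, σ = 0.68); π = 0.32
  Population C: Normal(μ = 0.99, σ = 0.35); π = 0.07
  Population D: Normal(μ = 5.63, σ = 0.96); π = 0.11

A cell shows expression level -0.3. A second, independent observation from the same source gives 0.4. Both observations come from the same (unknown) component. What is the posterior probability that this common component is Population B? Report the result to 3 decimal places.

0.994

By Bayes' theorem, P(k | x) = P(Z=k) f_k(x) / Σ_j P(Z=j) f_j(x).
Since both observations come from the same component, the likelihood for component k is f_k(x₁)·f_k(x₂).
  p_A = [0.138438] × [0.000763303] = 0.00010567
  p_B = [0.102558] × [0.412881] = 0.0423442
  p_C = [0.0012794] × [0.275289] = 0.000352206
  p_D = [2.15323e-09] × [1.49195e-07] = 3.21251e-16
Multiply by the mixture weights:
  P(Z=A)·p_A = 0.50 × 0.00010567 = 5.28352e-05
  P(Z=B)·p_B = 0.32 × 0.0423442 = 0.0135501
  P(Z=C)·p_C = 0.07 × 0.000352206 = 2.46544e-05
  P(Z=D)·p_D = 0.11 × 3.21251e-16 = 3.53376e-17
Evidence: 5.28352e-05 + 0.0135501 + 2.46544e-05 + 3.53376e-17 = 0.0136276
So the posterior for Population B is 0.0135501 / 0.0136276 ≈ 0.994.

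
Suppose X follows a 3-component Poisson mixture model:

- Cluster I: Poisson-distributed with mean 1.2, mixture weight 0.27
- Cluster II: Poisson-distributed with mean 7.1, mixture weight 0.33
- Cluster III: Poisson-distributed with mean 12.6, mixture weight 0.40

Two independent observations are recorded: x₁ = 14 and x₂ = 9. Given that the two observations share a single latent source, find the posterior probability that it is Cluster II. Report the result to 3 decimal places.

0.084

Apply Bayes' rule: the posterior for each component is proportional to its prior times its likelihood at x.
Since both observations come from the same component, the likelihood for component k is f_k(x₁)·f_k(x₂).
  p_I = [4.43584e-11] × [4.28267e-06] = 1.89972e-16
  p_II = [0.00782921] × [0.104249] = 0.000816186
  p_III = [0.0983261] × [0.0743809] = 0.00731358
Multiply by the mixture weights:
  π_I·p_I = 0.27 × 1.89972e-16 = 5.12925e-17
  π_II·p_II = 0.33 × 0.000816186 = 0.000269341
  π_III·p_III = 0.40 × 0.00731358 = 0.00292543
Marginal: 5.12925e-17 + 0.000269341 + 0.00292543 = 0.00319477
P(Cluster II | x₁,x₂) ≈ 0.084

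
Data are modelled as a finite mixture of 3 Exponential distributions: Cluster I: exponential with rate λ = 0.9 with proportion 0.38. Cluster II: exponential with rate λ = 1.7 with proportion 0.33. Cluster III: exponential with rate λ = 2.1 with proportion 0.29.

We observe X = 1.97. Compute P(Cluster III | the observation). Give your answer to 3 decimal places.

By Bayes' theorem, P(k | x) = w_k f_k(x) / Σ_j w_j f_j(x).
Evaluate each component's likelihood at the observed value:
  f_I = 0.9·e^(−0.9·1.97) = 0.9·e^(−1.7730) = 0.15284
  f_II = 1.7·e^(−1.7·1.97) = 1.7·e^(−3.3490) = 0.0597031
  f_III = 2.1·e^(−2.1·1.97) = 2.1·e^(−4.1370) = 0.0335385
Weight by the priors:
  w_I·f_I = 0.38 × 0.15284 = 0.0580794
  w_II·f_II = 0.33 × 0.0597031 = 0.019702
  w_III·f_III = 0.29 × 0.0335385 = 0.00972615
Normaliser: 0.0580794 + 0.019702 + 0.00972615 = 0.0875075
P(Cluster III | data) = 0.00972615 / 0.0875075 ≈ 0.111

0.111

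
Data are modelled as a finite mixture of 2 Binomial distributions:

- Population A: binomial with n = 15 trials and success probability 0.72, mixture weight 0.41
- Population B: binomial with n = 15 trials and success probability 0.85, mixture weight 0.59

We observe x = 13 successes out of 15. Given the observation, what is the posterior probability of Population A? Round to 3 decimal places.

0.219

Apply Bayes' rule: the posterior for each component is proportional to its prior times its likelihood at x.
Binomial probabilities:
  p_A = C(15,13)·0.72^13·0.28^2 = 105·0.0139741·0.0784 = 0.115034
  p_B = C(15,13)·0.85^13·0.15^2 = 105·0.120905·0.0225 = 0.285639
Multiply by the mixture weights:
  P(Z=A)·p_A = 0.41 × 0.115034 = 0.0471641
  P(Z=B)·p_B = 0.59 × 0.285639 = 0.168527
Sum: 0.0471641 + 0.168527 = 0.215691
Responsibility of Population A: 0.0471641 / 0.215691 ≈ 0.219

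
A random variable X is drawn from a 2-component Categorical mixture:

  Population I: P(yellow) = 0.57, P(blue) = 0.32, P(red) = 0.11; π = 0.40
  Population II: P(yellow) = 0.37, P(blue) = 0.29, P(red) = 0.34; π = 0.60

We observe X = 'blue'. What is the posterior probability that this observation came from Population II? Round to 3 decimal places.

0.576

The responsibility of component k is π_k f_k(x) divided by Σ_j π_j f_j(x).
Component likelihoods at x = 'blue':
  f_I = 0.32
  f_II = 0.29
Multiply by the mixture weights:
  π_I·f_I = 0.40 × 0.32 = 0.128
  π_II·f_II = 0.60 × 0.29 = 0.174
Evidence: 0.128 + 0.174 = 0.302
So the posterior for Population II is 0.174 / 0.302 ≈ 0.576.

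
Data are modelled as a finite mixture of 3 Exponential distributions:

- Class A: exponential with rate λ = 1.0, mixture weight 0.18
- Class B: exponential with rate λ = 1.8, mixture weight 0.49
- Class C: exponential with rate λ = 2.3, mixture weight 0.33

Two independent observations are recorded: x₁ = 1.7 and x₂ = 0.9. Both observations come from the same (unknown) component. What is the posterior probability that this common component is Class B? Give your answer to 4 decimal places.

P(component k | x) = π_k·f_k(x) / marginal(x), where marginal(x) = Σ_j π_j·f_j(x).
Since both observations come from the same component, the likelihood for component k is f_k(x₁)·f_k(x₂).
  p_A = [1.0·e^(−1.0·1.7) = 1.0·e^(−1.7000) = 0.182684] × [0.40657] = 0.0742736
  p_B = [1.8·e^(−1.8·1.7) = 1.8·e^(−3.0600) = 0.0843979] × [0.356218] = 0.030064
  p_C = [2.3·e^(−2.3·1.7) = 2.3·e^(−3.9100) = 0.0460932] × [0.290227] = 0.0133775
Unnormalised posteriors:
  π_A·p_A = 0.18 × 0.0742736 = 0.0133692
  π_B·p_B = 0.49 × 0.030064 = 0.0147314
  π_C·p_C = 0.33 × 0.0133775 = 0.00441457
Sum: 0.0133692 + 0.0147314 + 0.00441457 = 0.0325152
So the posterior for Class B is 0.0147314 / 0.0325152 ≈ 0.4531.

0.4531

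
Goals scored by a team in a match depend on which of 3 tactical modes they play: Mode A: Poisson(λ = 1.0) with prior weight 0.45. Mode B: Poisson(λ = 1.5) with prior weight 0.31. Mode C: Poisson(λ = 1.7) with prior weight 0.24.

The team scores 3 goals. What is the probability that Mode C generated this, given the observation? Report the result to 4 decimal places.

0.3506

By Bayes' theorem, P(k | x) = w_k f_k(x) / Σ_j w_j f_j(x).
Evaluate each component's likelihood at the observed value:
  f_A = e^(−1.0)·1.0^3/3! = 0.0613132
  f_B = e^(−1.5)·1.5^3/3! = 0.125511
  f_C = e^(−1.7)·1.7^3/3! = 0.149587
Multiply by the mixture weights:
  w_A·f_A = 0.45 × 0.0613132 = 0.027591
  w_B·f_B = 0.31 × 0.125511 = 0.0389083
  w_C·f_C = 0.24 × 0.149587 = 0.035901
Evidence: 0.027591 + 0.0389083 + 0.035901 = 0.1024
Responsibility of Mode C: 0.035901 / 0.1024 ≈ 0.3506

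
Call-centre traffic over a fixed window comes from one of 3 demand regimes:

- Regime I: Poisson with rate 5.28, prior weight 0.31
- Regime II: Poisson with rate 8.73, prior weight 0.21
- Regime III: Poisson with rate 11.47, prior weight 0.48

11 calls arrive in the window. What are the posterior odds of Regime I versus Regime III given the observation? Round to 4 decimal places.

0.0620

The posterior odds equal the prior odds times the likelihood ratio: (w_i/w_j)·(f_i(x)/f_j(x)).
Component likelihoods at x = 11 calls:
  p_I = e^(−5.28)·5.28^11/11! = 0.0113434
  p_II = e^(−8.73)·8.73^11/11! = 0.0909097
  p_III = e^(−11.47)·11.47^11/11! = 0.118218
Odds = (0.31/0.48) × (0.0113434/0.118218) = 0.645833 × 0.095953 ≈ 0.0620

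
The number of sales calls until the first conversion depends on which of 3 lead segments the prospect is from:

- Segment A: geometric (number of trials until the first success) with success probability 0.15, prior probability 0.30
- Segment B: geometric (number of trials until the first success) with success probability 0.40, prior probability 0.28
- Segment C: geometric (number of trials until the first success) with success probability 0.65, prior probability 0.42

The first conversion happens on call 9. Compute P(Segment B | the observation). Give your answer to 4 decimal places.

Apply Bayes' rule: the posterior for each component is proportional to its prior times its likelihood at x.
Geometric probabilities:
  f_A = 0.0408736
  f_B = 0.00671846
  f_C = 0.000146372
Unnormalised posteriors:
  w_A·f_A = 0.30 × 0.0408736 = 0.0122621
  w_B·f_B = 0.28 × 0.00671846 = 0.00188117
  w_C·f_C = 0.42 × 0.000146372 = 6.14762e-05
Marginal: 0.0122621 + 0.00188117 + 6.14762e-05 = 0.0142047
So the posterior for Segment B is 0.00188117 / 0.0142047 ≈ 0.1324.

0.1324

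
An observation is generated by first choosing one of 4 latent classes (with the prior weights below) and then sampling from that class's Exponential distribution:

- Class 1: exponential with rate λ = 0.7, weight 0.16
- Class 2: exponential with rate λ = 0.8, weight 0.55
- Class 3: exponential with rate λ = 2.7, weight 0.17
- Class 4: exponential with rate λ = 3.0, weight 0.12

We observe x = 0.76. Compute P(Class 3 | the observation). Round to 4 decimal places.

Apply Bayes' rule: the posterior for each component is proportional to its prior times its likelihood at x.
Exponential densities:
  L_1 = 0.7·e^(−0.7·0.76) = 0.7·e^(−0.5320) = 0.4112
  L_2 = 0.8·e^(−0.8·0.76) = 0.8·e^(−0.6080) = 0.435551
  L_3 = 2.7·e^(−2.7·0.76) = 2.7·e^(−2.0520) = 0.34689
  L_4 = 3.0·e^(−3.0·0.76) = 3.0·e^(−2.2800) = 0.306853
Weight by the priors:
  w_1·L_1 = 0.16 × 0.4112 = 0.065792
  w_2·L_2 = 0.55 × 0.435551 = 0.239553
  w_3·L_3 = 0.17 × 0.34689 = 0.0589713
  w_4·L_4 = 0.12 × 0.306853 = 0.0368223
Denominator: 0.065792 + 0.239553 + 0.0589713 + 0.0368223 = 0.401139
Responsibility of Class 3: 0.0589713 / 0.401139 ≈ 0.1470

0.1470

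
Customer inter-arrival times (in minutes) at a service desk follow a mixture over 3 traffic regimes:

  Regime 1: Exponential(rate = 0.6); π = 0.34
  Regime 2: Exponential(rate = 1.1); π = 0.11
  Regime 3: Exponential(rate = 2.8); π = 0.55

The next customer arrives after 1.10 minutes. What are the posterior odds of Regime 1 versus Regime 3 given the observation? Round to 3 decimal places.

1.490

Since P(k|x) ∝ π_k f_k(x), the posterior odds are π_i f_i(x) / (π_j f_j(x)).
Evaluate each component's likelihood at the observed value:
  f_1 = 0.6·e^(−0.6·1.10) = 0.6·e^(−0.6600) = 0.310111
  f_2 = 1.1·e^(−1.1·1.10) = 1.1·e^(−1.2100) = 0.328017
  f_3 = 2.8·e^(−2.8·1.10) = 2.8·e^(−3.0800) = 0.128686
Odds = (0.34/0.55) × (0.310111/0.128686) = 0.618182 × 2.40983 ≈ 1.490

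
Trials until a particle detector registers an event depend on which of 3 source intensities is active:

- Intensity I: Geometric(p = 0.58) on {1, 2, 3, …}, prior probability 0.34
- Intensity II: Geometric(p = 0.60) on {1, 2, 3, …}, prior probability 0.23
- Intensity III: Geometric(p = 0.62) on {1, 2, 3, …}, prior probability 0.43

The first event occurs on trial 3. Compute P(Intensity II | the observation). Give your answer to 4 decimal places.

0.2315

Apply Bayes' rule: the posterior for each component is proportional to its prior times its likelihood at x.
Geometric probabilities:
  f_I = 0.58·(1−0.58)^2 = 0.58·0.1764 = 0.102312
  f_II = 0.60·(1−0.60)^2 = 0.60·0.16 = 0.096
  f_III = 0.62·(1−0.62)^2 = 0.62·0.1444 = 0.089528
Prior × likelihood for each component:
  w_I·f_I = 0.34 × 0.102312 = 0.0347861
  w_II·f_II = 0.23 × 0.096 = 0.02208
  w_III·f_III = 0.43 × 0.089528 = 0.038497
Marginal: 0.0347861 + 0.02208 + 0.038497 = 0.0953631
P(Intensity II | x) = 0.02208 / 0.0953631 ≈ 0.2315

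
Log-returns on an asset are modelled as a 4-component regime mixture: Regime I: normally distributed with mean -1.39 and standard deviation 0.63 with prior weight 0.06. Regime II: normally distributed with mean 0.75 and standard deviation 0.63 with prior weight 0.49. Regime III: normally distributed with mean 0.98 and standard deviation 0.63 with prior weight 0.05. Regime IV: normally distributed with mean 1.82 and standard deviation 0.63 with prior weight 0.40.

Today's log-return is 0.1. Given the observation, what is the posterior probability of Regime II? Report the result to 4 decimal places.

P(component k | x) = P(Z=k)·f_k(x) / marginal(x), where marginal(x) = Σ_j P(Z=j)·f_j(x).
Component likelihoods at x = 0.1:
  f_I = (1/(0.63·√(2π)))·exp(−(0.1−-1.39)²/(2·0.63²)) = 0.633242·exp(-2.79680) = 0.0386309
  f_II = (1/(0.63·√(2π)))·exp(−(0.1−0.75)²/(2·0.63²)) = 0.633242·exp(-0.53225) = 0.371892
  f_III = (1/(0.63·√(2π)))·exp(−(0.1−0.98)²/(2·0.63²)) = 0.633242·exp(-0.97556) = 0.23872
  f_IV = (1/(0.63·√(2π)))·exp(−(0.1−1.82)²/(2·0.63²)) = 0.633242·exp(-3.72688) = 0.0152407
Weight by the priors:
  P(Z=I)·f_I = 0.06 × 0.0386309 = 0.00231785
  P(Z=II)·f_II = 0.49 × 0.371892 = 0.182227
  P(Z=III)·f_III = 0.05 × 0.23872 = 0.011936
  P(Z=IV)·f_IV = 0.40 × 0.0152407 = 0.00609628
Normaliser: 0.00231785 + 0.182227 + 0.011936 + 0.00609628 = 0.202577
So the posterior for Regime II is 0.182227 / 0.202577 ≈ 0.8995.

0.8995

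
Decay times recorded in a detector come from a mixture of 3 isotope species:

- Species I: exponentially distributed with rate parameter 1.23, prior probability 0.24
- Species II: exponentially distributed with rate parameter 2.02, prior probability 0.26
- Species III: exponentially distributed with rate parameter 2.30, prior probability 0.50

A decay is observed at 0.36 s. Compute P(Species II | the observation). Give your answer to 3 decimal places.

0.268

P(component k | x) = P(Z=k)·f_k(x) / marginal(x), where marginal(x) = Σ_j P(Z=j)·f_j(x).
Exponential densities:
  L_I = 0.78995
  L_II = 0.976186
  L_III = 1.00492
Prior × likelihood for each component:
  P(Z=I)·L_I = 0.24 × 0.78995 = 0.189588
  P(Z=II)·L_II = 0.26 × 0.976186 = 0.253808
  P(Z=III)·L_III = 0.50 × 1.00492 = 0.502461
Normaliser: 0.189588 + 0.253808 + 0.502461 = 0.945857
Responsibility of Species II: 0.253808 / 0.945857 ≈ 0.268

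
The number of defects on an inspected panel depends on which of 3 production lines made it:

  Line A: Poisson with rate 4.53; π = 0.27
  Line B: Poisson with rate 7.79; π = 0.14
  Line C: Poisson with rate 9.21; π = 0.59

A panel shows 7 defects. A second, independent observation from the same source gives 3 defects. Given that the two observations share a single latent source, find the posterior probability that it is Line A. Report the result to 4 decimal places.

By Bayes' theorem, P(k | x) = P(Z=k) f_k(x) / Σ_j P(Z=j) f_j(x).
Since both observations come from the same component, the likelihood for component k is f_k(x₁)·f_k(x₂).
  L_A = [e^(−4.53)·4.53^7/7! = 0.0837342] × [0.167028] = 0.013986
  L_B = [e^(−7.79)·7.79^7/7! = 0.142948] × [0.0326067] = 0.00466106
  L_C = [e^(−9.21)·9.21^7/7! = 0.111567] × [0.0130249] = 0.00145315
Prior × likelihood for each component:
  P(Z=A)·L_A = 0.27 × 0.013986 = 0.00377621
  P(Z=B)·L_B = 0.14 × 0.00466106 = 0.000652549
  P(Z=C)·L_C = 0.59 × 0.00145315 = 0.000857358
Normaliser: 0.00377621 + 0.000652549 + 0.000857358 = 0.00528612
P(Line A | x₁, x₂) ≈ 0.7144

0.7144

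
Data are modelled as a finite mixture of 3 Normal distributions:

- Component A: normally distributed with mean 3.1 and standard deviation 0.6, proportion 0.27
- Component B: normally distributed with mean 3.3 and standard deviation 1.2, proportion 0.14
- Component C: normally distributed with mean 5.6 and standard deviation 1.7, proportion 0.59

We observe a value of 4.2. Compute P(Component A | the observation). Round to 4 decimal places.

0.2000

P(component k | x) = π_k·f_k(x) / marginal(x), where marginal(x) = Σ_j π_j·f_j(x).
Evaluate each component's likelihood at the observed value:
  f_A = (1/(0.6·√(2π)))·exp(−(4.2−3.1)²/(2·0.6²)) = 0.664904·exp(-1.68056) = 0.123852
  f_B = (1/(1.2·√(2π)))·exp(−(4.2−3.3)²/(2·1.2²)) = 0.332452·exp(-0.28125) = 0.250948
  f_C = (1/(1.7·√(2π)))·exp(−(4.2−5.6)²/(2·1.7²)) = 0.234672·exp(-0.33910) = 0.167183
Multiply by the mixture weights:
  π_A·f_A = 0.27 × 0.123852 = 0.03344
  π_B·f_B = 0.14 × 0.250948 = 0.0351327
  π_C·f_C = 0.59 × 0.167183 = 0.0986379
Normaliser: 0.03344 + 0.0351327 + 0.0986379 = 0.167211
So the posterior for Component A is 0.03344 / 0.167211 ≈ 0.2000.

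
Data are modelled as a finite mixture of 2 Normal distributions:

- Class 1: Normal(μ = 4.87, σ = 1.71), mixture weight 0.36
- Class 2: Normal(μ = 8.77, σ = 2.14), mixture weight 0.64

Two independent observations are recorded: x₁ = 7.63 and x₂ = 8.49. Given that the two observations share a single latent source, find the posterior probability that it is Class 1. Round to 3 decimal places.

Posterior ∝ prior × likelihood, so P(k | x) ∝ P(Z=k) f_k(x); normalise over all components.
Since both observations come from the same component, the likelihood for component k is f_k(x₁)·f_k(x₂).
  p_1 = [0.0634193] × [0.0248179] = 0.00157394
  p_2 = [0.161761] × [0.184833] = 0.0298988
Multiply by the mixture weights:
  P(Z=1)·p_1 = 0.36 × 0.00157394 = 0.000566617
  P(Z=2)·p_2 = 0.64 × 0.0298988 = 0.0191352
Evidence: 0.000566617 + 0.0191352 = 0.0197018
P(Class 1 | x₁, x₂) = 0.000566617 / 0.0197018 ≈ 0.029

0.029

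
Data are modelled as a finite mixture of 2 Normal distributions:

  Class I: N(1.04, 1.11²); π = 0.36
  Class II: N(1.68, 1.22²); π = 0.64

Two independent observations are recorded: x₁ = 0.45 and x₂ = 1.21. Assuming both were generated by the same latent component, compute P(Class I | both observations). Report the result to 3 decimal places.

0.511

Apply Bayes' rule: the posterior for each component is proportional to its prior times its likelihood at x.
Since both observations come from the same component, the likelihood for component k is f_k(x₁)·f_k(x₂).
  p_I = [0.312059] × [0.355217] = 0.110849
  p_II = [0.196711] × [0.303614] = 0.0597243
Multiply by the mixture weights:
  w_I·p_I = 0.36 × 0.110849 = 0.0399056
  w_II·p_II = 0.64 × 0.0597243 = 0.0382236
Sum: 0.0399056 + 0.0382236 = 0.0781291
P(Class I | x) = 0.0399056 / 0.0781291 ≈ 0.511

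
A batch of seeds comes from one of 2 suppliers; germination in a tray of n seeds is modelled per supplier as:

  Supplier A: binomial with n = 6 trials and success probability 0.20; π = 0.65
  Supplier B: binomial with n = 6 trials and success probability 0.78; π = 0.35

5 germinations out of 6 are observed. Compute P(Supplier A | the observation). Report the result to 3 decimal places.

The responsibility of component k is π_k f_k(x) divided by Σ_j π_j f_j(x).
Evaluate each component's likelihood at the observed value:
  p_A = 0.001536
  p_B = 0.381107
Multiply by the mixture weights:
  π_A·p_A = 0.65 × 0.001536 = 0.0009984
  π_B·p_B = 0.35 × 0.381107 = 0.133387
Evidence: 0.0009984 + 0.133387 = 0.134386
Responsibility of Supplier A: 0.0009984 / 0.134386 ≈ 0.007

0.007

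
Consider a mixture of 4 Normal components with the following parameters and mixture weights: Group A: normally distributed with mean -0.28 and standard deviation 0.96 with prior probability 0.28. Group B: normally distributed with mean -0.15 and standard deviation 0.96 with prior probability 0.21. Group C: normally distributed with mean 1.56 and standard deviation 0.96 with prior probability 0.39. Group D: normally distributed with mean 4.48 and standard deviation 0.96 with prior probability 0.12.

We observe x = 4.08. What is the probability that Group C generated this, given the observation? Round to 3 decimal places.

P(component k | x) = w_k·f_k(x) / marginal(x), where marginal(x) = Σ_j w_j·f_j(x).
Normal densities:
  L_A = 1.37911e-05
  L_B = 2.52765e-05
  L_C = 0.0132544
  L_D = 0.381013
Unnormalised posteriors:
  w_A·L_A = 0.28 × 1.37911e-05 = 3.86152e-06
  w_B·L_B = 0.21 × 2.52765e-05 = 5.30806e-06
  w_C·L_C = 0.39 × 0.0132544 = 0.0051692
  w_D·L_D = 0.12 × 0.381013 = 0.0457215
Sum: 3.86152e-06 + 5.30806e-06 + 0.0051692 + 0.0457215 = 0.0508999
So the posterior for Group C is 0.0051692 / 0.0508999 ≈ 0.102.

0.102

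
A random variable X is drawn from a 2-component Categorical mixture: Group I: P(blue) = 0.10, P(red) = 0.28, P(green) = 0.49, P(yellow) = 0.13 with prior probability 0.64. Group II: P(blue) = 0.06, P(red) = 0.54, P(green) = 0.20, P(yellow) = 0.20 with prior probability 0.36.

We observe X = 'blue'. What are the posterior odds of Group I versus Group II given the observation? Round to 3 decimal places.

The posterior odds equal the prior odds times the likelihood ratio: (π_i/π_j)·(f_i(x)/f_j(x)).
Component likelihoods at x = 'blue':
  f_I = 0.1
  f_II = 0.06
Odds = (0.64/0.36) × (0.1/0.06) = 1.77778 × 1.66667 ≈ 2.963

2.963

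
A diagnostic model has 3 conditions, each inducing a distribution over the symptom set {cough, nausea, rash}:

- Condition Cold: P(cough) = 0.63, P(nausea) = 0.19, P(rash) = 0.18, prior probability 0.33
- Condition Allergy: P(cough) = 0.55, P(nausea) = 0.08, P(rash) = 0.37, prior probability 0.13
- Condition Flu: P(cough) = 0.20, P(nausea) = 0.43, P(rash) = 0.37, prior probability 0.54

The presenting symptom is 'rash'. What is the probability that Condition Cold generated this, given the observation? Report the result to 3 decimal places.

Apply Bayes' rule: the posterior for each component is proportional to its prior times its likelihood at x.
Evaluate each component's likelihood at the observed value:
  f_Cold = P(rash | comp) = 0.18
  f_Allergy = P(rash | comp) = 0.37
  f_Flu = P(rash | comp) = 0.37
Prior × likelihood for each component:
  π_Cold·f_Cold = 0.33 × 0.18 = 0.0594
  π_Allergy·f_Allergy = 0.13 × 0.37 = 0.0481
  π_Flu·f_Flu = 0.54 × 0.37 = 0.1998
Normaliser: 0.0594 + 0.0481 + 0.1998 = 0.3073
P(Condition Cold | the observation) ≈ 0.193

0.193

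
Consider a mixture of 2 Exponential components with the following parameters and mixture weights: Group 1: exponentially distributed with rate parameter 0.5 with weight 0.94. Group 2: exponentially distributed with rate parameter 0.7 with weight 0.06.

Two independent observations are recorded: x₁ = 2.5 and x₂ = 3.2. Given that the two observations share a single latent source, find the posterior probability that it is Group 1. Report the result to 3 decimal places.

0.962

The responsibility of component k is π_k f_k(x) divided by Σ_j π_j f_j(x).
Since both observations come from the same component, the likelihood for component k is f_k(x₁)·f_k(x₂).
  p_1 = [0.5·e^(−0.5·2.5) = 0.5·e^(−1.2500) = 0.143252] × [0.100948] = 0.0144611
  p_2 = [0.7·e^(−0.7·2.5) = 0.7·e^(−1.7500) = 0.121642] × [0.074521] = 0.00906486
Multiply by the mixture weights:
  π_1·p_1 = 0.94 × 0.0144611 = 0.0135934
  π_2·p_2 = 0.06 × 0.00906486 = 0.000543892
Marginal: 0.0135934 + 0.000543892 = 0.0141373
So the posterior for Group 1 is 0.0135934 / 0.0141373 ≈ 0.962.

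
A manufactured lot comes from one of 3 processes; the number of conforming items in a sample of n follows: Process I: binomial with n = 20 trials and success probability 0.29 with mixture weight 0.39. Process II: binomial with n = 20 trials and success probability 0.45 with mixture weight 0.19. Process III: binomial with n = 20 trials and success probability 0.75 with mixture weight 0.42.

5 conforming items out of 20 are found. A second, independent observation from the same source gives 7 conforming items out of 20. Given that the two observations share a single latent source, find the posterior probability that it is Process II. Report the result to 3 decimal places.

0.069

P(component k | x) = π_k·f_k(x) / marginal(x), where marginal(x) = Σ_j π_j·f_j(x).
Since both observations come from the same component, the likelihood for component k is f_k(x₁)·f_k(x₂).
  p_I = [0.186771] × [0.155797] = 0.0290983
  p_II = [0.0364709] × [0.122072] = 0.00445208
  p_III = [3.4265e-06] × [0.000154192] = 5.28339e-10
Unnormalised posteriors:
  π_I·p_I = 0.39 × 0.0290983 = 0.0113483
  π_II·p_II = 0.19 × 0.00445208 = 0.000845895
  π_III·p_III = 0.42 × 5.28339e-10 = 2.21903e-10
Marginal: 0.0113483 + 0.000845895 + 2.21903e-10 = 0.0121942
P(Process II | data) = 0.000845895 / 0.0121942 ≈ 0.069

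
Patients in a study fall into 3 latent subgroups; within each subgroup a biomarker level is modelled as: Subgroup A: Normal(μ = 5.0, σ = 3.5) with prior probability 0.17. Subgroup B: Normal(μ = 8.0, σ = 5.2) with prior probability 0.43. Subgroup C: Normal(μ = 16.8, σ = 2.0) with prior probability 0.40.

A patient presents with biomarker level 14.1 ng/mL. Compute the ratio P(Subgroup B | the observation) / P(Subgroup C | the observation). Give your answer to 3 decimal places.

0.517

Only the two components matter; the odds are (π_i f_i(x)) / (π_j f_j(x)).
Component likelihoods at x = 14.1 ng/mL:
  f_A = 0.00388085
  f_B = 0.0385557
  f_C = 0.0801917
0.0165789 / 0.0320767 ≈ 0.517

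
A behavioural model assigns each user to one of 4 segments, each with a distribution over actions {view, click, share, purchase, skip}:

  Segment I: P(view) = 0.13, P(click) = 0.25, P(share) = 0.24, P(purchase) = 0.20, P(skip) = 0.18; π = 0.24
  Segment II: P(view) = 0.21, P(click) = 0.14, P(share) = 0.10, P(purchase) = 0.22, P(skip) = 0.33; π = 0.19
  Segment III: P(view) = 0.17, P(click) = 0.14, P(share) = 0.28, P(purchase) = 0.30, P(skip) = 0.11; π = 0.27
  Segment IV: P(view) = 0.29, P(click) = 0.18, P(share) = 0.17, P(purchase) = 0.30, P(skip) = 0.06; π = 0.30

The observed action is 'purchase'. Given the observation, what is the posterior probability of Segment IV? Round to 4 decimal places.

Posterior ∝ prior × likelihood, so P(k | x) ∝ P(Z=k) f_k(x); normalise over all components.
Evaluate each component's likelihood at the observed value:
  L_I = P(purchase | comp) = 0.20
  L_II = P(purchase | comp) = 0.22
  L_III = P(purchase | comp) = 0.30
  L_IV = P(purchase | comp) = 0.30
Prior × likelihood for each component:
  P(Z=I)·L_I = 0.24 × 0.2 = 0.048
  P(Z=II)·L_II = 0.19 × 0.22 = 0.0418
  P(Z=III)·L_III = 0.27 × 0.3 = 0.081
  P(Z=IV)·L_IV = 0.30 × 0.3 = 0.09
Marginal: 0.048 + 0.0418 + 0.081 + 0.09 = 0.2608
P(Segment IV | 'purchase') ≈ 0.3451

0.3451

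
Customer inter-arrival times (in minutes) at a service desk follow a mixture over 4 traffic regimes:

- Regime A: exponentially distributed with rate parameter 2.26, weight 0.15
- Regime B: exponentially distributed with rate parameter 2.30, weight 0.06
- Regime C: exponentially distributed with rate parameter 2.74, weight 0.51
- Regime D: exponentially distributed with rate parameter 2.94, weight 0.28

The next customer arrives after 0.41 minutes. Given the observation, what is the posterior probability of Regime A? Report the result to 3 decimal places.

0.151

Posterior ∝ prior × likelihood, so P(k | x) ∝ π_k f_k(x); normalise over all components.
Evaluate each component's likelihood at the observed value:
  p_A = 2.26·e^(−2.26·0.41) = 2.26·e^(−0.9266) = 0.894728
  p_B = 2.30·e^(−2.30·0.41) = 2.30·e^(−0.9430) = 0.895753
  p_C = 2.74·e^(−2.74·0.41) = 2.74·e^(−1.1234) = 0.890972
  p_D = 2.94·e^(−2.94·0.41) = 2.94·e^(−1.2054) = 0.880742
Weight by the priors:
  π_A·p_A = 0.15 × 0.894728 = 0.134209
  π_B·p_B = 0.06 × 0.895753 = 0.0537452
  π_C·p_C = 0.51 × 0.890972 = 0.454396
  π_D·p_D = 0.28 × 0.880742 = 0.246608
Evidence: 0.134209 + 0.0537452 + 0.454396 + 0.246608 = 0.888958
Responsibility of Regime A: 0.134209 / 0.888958 ≈ 0.151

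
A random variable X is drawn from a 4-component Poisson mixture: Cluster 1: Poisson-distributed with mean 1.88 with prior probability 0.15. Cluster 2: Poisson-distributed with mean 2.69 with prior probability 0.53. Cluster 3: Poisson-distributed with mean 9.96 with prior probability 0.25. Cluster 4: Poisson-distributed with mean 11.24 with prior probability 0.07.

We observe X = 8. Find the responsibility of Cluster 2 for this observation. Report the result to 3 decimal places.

0.067

Apply Bayes' rule: the posterior for each component is proportional to its prior times its likelihood at x.
Poisson probabilities:
  L_1 = e^(−1.88)·1.88^8/8! = 0.000590566
  L_2 = e^(−2.69)·2.69^8/8! = 0.00461578
  L_3 = e^(−9.96)·9.96^8/8! = 0.113496
  L_4 = e^(−11.24)·11.24^8/8! = 0.0830118
Unnormalised posteriors:
  π_1·L_1 = 0.15 × 0.000590566 = 8.85849e-05
  π_2·L_2 = 0.53 × 0.00461578 = 0.00244637
  π_3·L_3 = 0.25 × 0.113496 = 0.028374
  π_4·L_4 = 0.07 × 0.0830118 = 0.00581083
Sum: 8.85849e-05 + 0.00244637 + 0.028374 + 0.00581083 = 0.0367198
P(Cluster 2 | 8) = 0.00244637 / 0.0367198 ≈ 0.067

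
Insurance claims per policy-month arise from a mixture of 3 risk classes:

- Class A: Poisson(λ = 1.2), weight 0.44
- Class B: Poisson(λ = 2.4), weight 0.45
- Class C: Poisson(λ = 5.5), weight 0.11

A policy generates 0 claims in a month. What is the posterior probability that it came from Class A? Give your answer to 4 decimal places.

0.7625

Apply Bayes' rule: the posterior for each component is proportional to its prior times its likelihood at x.
Poisson probabilities:
  L_A = e^(−1.2)·1.2^0/0! = 0.301194
  L_B = e^(−2.4)·2.4^0/0! = 0.090718
  L_C = e^(−5.5)·5.5^0/0! = 0.00408677
Unnormalised posteriors:
  w_A·L_A = 0.44 × 0.301194 = 0.132525
  w_B·L_B = 0.45 × 0.090718 = 0.0408231
  w_C·L_C = 0.11 × 0.00408677 = 0.000449545
Evidence: 0.132525 + 0.0408231 + 0.000449545 = 0.173798
P(Class A | x) ≈ 0.7625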